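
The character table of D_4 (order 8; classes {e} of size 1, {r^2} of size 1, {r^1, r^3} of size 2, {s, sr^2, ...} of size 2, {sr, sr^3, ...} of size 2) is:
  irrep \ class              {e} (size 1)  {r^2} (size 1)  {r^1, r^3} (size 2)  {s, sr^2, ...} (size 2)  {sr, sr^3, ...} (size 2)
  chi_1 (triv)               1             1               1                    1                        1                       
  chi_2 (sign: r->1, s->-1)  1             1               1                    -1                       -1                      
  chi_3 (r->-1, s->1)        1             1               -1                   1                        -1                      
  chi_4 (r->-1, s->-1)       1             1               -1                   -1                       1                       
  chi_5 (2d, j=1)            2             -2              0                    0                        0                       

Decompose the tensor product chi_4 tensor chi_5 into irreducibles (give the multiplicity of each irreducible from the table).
chi_4 tensor chi_5 = chi_5 (all other irreducibles have multiplicity 0).

Solution. The character of a tensor product is the pointwise product (chi_4 * chi_5)(C) = chi_4(C) * chi_5(C):
  {e}: (1)*(2), {r^2}: (1)*(-2), {r^1, r^3}: (-1)*(0), {s, sr^2, ...}: (-1)*(0), {sr, sr^3, ...}: (1)*(0)
so (chi_4 * chi_5) takes values
  {e} -> 2, {r^2} -> -2, {r^1, r^3} -> 0, {s, sr^2, ...} -> 0, {sr, sr^3, ...} -> 0.
Now take the inner product of this character with each irreducible chi from the table, <chi_4*chi_5, chi> = (1/8) sum_C |C| (chi_4*chi_5)(C) conj(chi(C)):
  <chi_4*chi_5, chi_1> = (1/8)[1*(2)*conj(1) + 1*(-2)*conj(1) + 2*(0)*conj(1) + 2*(0)*conj(1) + 2*(0)*conj(1)]
      = (1/8)[(2) + (-2) + (0) + (0) + (0)] = 0/8 = 0
  <chi_4*chi_5, chi_2> = (1/8)[1*(2)*conj(1) + 1*(-2)*conj(1) + 2*(0)*conj(1) + 2*(0)*conj(-1) + 2*(0)*conj(-1)]
      = (1/8)[(2) + (-2) + (0) + (0) + (0)] = 0/8 = 0
  <chi_4*chi_5, chi_3> = (1/8)[1*(2)*conj(1) + 1*(-2)*conj(1) + 2*(0)*conj(-1) + 2*(0)*conj(1) + 2*(0)*conj(-1)]
      = (1/8)[(2) + (-2) + (0) + (0) + (0)] = 0/8 = 0
  <chi_4*chi_5, chi_4> = (1/8)[1*(2)*conj(1) + 1*(-2)*conj(1) + 2*(0)*conj(-1) + 2*(0)*conj(-1) + 2*(0)*conj(1)]
      = (1/8)[(2) + (-2) + (0) + (0) + (0)] = 0/8 = 0
  <chi_4*chi_5, chi_5> = (1/8)[1*(2)*conj(2) + 1*(-2)*conj(-2) + 2*(0)*conj(0) + 2*(0)*conj(0) + 2*(0)*conj(0)]
      = (1/8)[(4) + (4) + (0) + (0) + (0)] = 8/8 = 1
Hence the multiplicities are chi_5: 1. Dimension check: dim(chi_4)*dim(chi_5) = 1*2 = 2 and sum (mult * dim) = 1*2 = 2.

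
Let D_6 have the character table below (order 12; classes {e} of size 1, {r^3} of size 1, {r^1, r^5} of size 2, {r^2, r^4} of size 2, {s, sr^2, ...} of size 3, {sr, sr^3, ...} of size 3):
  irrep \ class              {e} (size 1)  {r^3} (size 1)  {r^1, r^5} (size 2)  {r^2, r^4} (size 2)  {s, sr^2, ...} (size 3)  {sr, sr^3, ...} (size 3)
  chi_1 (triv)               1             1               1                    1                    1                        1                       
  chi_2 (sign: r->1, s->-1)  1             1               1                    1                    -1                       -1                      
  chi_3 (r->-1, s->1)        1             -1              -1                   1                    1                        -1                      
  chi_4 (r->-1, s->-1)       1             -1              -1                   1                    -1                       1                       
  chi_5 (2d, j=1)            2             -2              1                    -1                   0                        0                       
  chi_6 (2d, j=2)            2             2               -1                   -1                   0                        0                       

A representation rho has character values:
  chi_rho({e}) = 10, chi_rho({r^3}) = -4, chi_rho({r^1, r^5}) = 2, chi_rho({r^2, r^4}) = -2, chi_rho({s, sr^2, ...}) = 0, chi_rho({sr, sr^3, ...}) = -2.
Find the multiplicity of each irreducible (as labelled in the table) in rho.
Multiplicities: chi_1: 0, chi_2: 1, chi_3: 1, chi_4: 0, chi_5: 3, chi_6: 1.

Why: Use <chi_rho, chi> = (1/|G|) sum_C |C| * chi_rho(C) * conj(chi(C)) with |G| = 12 for each irreducible chi in the table:
  <chi_rho, chi_1> = (1/12)[1*(10)*conj(1) + 1*(-4)*conj(1) + 2*(2)*conj(1) + 2*(-2)*conj(1) + 3*(0)*conj(1) + 3*(-2)*conj(1)]
      = (1/12)[(10) + (-4) + (4) + (-4) + (0) + (-6)] = 0/12 = 0
  <chi_rho, chi_2> = (1/12)[1*(10)*conj(1) + 1*(-4)*conj(1) + 2*(2)*conj(1) + 2*(-2)*conj(1) + 3*(0)*conj(-1) + 3*(-2)*conj(-1)]
      = (1/12)[(10) + (-4) + (4) + (-4) + (0) + (6)] = 12/12 = 1
  <chi_rho, chi_3> = (1/12)[1*(10)*conj(1) + 1*(-4)*conj(-1) + 2*(2)*conj(-1) + 2*(-2)*conj(1) + 3*(0)*conj(1) + 3*(-2)*conj(-1)]
      = (1/12)[(10) + (4) + (-4) + (-4) + (0) + (6)] = 12/12 = 1
  <chi_rho, chi_4> = (1/12)[1*(10)*conj(1) + 1*(-4)*conj(-1) + 2*(2)*conj(-1) + 2*(-2)*conj(1) + 3*(0)*conj(-1) + 3*(-2)*conj(1)]
      = (1/12)[(10) + (4) + (-4) + (-4) + (0) + (-6)] = 0/12 = 0
  <chi_rho, chi_5> = (1/12)[1*(10)*conj(2) + 1*(-4)*conj(-2) + 2*(2)*conj(1) + 2*(-2)*conj(-1) + 3*(0)*conj(0) + 3*(-2)*conj(0)]
      = (1/12)[(20) + (8) + (4) + (4) + (0) + (0)] = 36/12 = 3
  <chi_rho, chi_6> = (1/12)[1*(10)*conj(2) + 1*(-4)*conj(2) + 2*(2)*conj(-1) + 2*(-2)*conj(-1) + 3*(0)*conj(0) + 3*(-2)*conj(0)]
      = (1/12)[(20) + (-8) + (-4) + (4) + (0) + (0)] = 12/12 = 1
Dimension check: dim(rho) = sum (mult * dim) = 0*1 + 1*1 + 1*1 + 0*1 + 3*2 + 1*2 = 10 = chi_rho(e) = 10.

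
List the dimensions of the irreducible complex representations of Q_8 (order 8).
Dimensions: 1, 1, 1, 1, 2

Reasoning: There are 5 irreducibles (= number of conjugacy classes). Their dimensions d_i satisfy sum d_i^2 = |G| = 8: 1 + 1 + 1 + 1 + 4 = 8.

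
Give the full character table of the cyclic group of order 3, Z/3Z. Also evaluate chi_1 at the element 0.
Character table of Z/3Z (irreps indexed chi_0,...,chi_2 with chi_k(m) = zeta_3^(k*m), zeta_3 = exp(2*pi*i/3)):
  irrep \ class  {0} (size 1)  {1} (size 1)    {2} (size 1)  
  chi_0          1             1               1             
  chi_1          1             exp(2*I*pi/3)   exp(-2*I*pi/3)
  chi_2          1             exp(-2*I*pi/3)  exp(2*I*pi/3) 

Spot check: chi_1(0) = zeta_3^(1*0) = zeta_3^0 = 1.

Reasoning: Z/3Z is abelian, so all 3 irreducible complex representations are 1-dimensional. They are given by chi_k(m) = zeta_3^(k*m) for k = 0,...,2. Row orthogonality: sum_m chi_k(m) conj(chi_l(m)) = 3 * [k = l].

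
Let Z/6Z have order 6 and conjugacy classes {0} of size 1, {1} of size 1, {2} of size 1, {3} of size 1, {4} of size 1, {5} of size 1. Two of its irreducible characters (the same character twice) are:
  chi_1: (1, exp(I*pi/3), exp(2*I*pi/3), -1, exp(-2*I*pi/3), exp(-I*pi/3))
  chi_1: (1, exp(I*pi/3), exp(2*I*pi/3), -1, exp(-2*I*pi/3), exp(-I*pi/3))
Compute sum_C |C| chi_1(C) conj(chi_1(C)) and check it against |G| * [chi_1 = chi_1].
Sum = 6 = |G| = 6; so <chi_1, chi_1> = 1 (norm-1 confirms irreducibility).

Derivation: Compute term by term over conjugacy classes (|C| * chi_1(C) * conj(chi_1(C))):
  1*(1)*conj(1) + 1*(exp(I*pi/3))*conj(exp(I*pi/3)) + 1*(exp(2*I*pi/3))*conj(exp(2*I*pi/3)) + 1*(-1)*conj(-1) + 1*(exp(-2*I*pi/3))*conj(exp(-2*I*pi/3)) + 1*(exp(-I*pi/3))*conj(exp(-I*pi/3))
  = (1) + (1) + (1) + (1) + (1) + (1)
  = 6.
(Exp terms are combined using exp(i*s)*conj(exp(i*t)) = exp(i*(s-t)), and sums of them are collapsed using the identity that for every m > 1 the m distinct m-th roots of unity sum to 0, e.g. 1 + exp(2*I*pi/3) + exp(-2*I*pi/3) = 0.)
Dividing by |G| = 6 gives 6/6 = 1, matching the row-orthogonality relation <chi_1, chi_1> = [chi_1 = chi_1].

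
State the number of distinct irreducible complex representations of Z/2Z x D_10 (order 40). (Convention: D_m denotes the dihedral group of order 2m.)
16

Working: The number of irreducible complex representations of a finite group equals its number of conjugacy classes. For a direct product, #classes(G x H) = #classes(G) * #classes(H). Z/2Z has 2 classes (abelian), D_10 has 8 classes, so 2 * 8 = 16, so Z/2Z x D_10 (order 40) has exactly 16 irreducible complex representations.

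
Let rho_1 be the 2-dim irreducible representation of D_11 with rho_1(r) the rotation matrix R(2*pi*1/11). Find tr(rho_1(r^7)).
chi_{rho_1}(r^7) = 2*cos(2*pi*1*7/11) = -2*cos(3*pi/11)

Explanation: rho_1(r^7) is rotation by angle 2*pi*1*7/11, whose trace is 2*cos(2*pi*1*7/11) = -2*cos(3*pi/11).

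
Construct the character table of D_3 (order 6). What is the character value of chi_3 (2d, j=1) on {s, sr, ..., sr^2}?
Conjugacy classes: {e} of size 1, {r^1, r^2} of size 2, {s, sr, ..., sr^2} of size 3.
Character table:
  irrep \ class              {e} (size 1)  {r^1, r^2} (size 2)  {s, sr, ..., sr^2} (size 3)
  chi_1 (triv)               1             1                    1                          
  chi_2 (sign: r->1, s->-1)  1             1                    -1                         
  chi_3 (2d, j=1)            2             -1                   0                          

Spot check: chi_3 (2d, j=1) on {s, sr, ..., sr^2} = 0.

Justification: D_3 has order 2*3 = 6 with 3 conjugacy classes, hence 3 irreducibles. Sum of squared dims 1 + 1 + 4 = 6 = |G|. Linear characters come from the abelianisation; the 2-dimensional irreps have character r^k -> 2*cos(2*pi*j*k/3), reflections -> 0.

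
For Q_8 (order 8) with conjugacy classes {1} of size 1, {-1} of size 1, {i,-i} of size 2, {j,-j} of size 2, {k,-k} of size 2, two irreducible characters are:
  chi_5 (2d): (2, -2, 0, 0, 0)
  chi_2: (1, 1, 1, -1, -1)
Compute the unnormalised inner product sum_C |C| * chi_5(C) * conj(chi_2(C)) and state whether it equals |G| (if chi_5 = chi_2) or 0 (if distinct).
Sum = 0; so <chi_5, chi_2> = 0 (distinct irreducibles are orthogonal).

Compute term by term over conjugacy classes (|C| * chi_5(C) * conj(chi_2(C))):
  1*(2)*conj(1) + 1*(-2)*conj(1) + 2*(0)*conj(1) + 2*(0)*conj(-1) + 2*(0)*conj(-1)
  = (2) + (-2) + (0) + (0) + (0)
  = 0.
Dividing by |G| = 8 gives 0/8 = 0, matching the row-orthogonality relation <chi_5, chi_2> = [chi_5 = chi_2].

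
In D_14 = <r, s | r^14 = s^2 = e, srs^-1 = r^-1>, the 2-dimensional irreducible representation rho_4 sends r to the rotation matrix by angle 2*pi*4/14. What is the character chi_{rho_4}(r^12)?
chi_{rho_4}(r^12) = 2*cos(2*pi*4*12/14) = -2*cos(pi/7)

Derivation: rho_4(r^12) is rotation by angle 2*pi*4*12/14, whose trace is 2*cos(2*pi*4*12/14) = -2*cos(pi/7).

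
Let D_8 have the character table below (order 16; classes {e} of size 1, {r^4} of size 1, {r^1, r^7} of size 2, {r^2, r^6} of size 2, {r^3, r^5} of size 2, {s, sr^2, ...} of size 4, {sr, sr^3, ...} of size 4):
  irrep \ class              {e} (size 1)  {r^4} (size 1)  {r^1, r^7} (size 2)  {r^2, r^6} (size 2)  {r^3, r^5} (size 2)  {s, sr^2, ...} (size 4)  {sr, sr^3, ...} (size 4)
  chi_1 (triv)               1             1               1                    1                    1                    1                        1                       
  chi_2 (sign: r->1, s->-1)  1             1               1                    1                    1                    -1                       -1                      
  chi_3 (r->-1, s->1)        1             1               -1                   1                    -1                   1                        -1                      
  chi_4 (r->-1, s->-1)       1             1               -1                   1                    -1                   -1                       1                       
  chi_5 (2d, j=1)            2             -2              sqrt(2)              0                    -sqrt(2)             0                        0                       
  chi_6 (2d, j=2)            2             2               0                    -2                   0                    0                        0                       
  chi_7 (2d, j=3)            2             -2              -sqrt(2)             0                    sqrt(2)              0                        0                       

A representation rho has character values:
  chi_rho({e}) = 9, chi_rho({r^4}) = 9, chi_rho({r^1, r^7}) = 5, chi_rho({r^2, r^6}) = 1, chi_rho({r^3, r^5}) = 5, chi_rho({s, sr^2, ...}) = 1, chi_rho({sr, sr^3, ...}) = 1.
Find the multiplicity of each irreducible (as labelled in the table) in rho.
Multiplicities: chi_1: 3, chi_2: 2, chi_3: 0, chi_4: 0, chi_5: 0, chi_6: 2, chi_7: 0.

Explanation: Use <chi_rho, chi> = (1/|G|) sum_C |C| * chi_rho(C) * conj(chi(C)) with |G| = 16 for each irreducible chi in the table:
  <chi_rho, chi_1> = (1/16)[1*(9)*conj(1) + 1*(9)*conj(1) + 2*(5)*conj(1) + 2*(1)*conj(1) + 2*(5)*conj(1) + 4*(1)*conj(1) + 4*(1)*conj(1)]
      = (1/16)[(9) + (9) + (10) + (2) + (10) + (4) + (4)] = 48/16 = 3
  <chi_rho, chi_2> = (1/16)[1*(9)*conj(1) + 1*(9)*conj(1) + 2*(5)*conj(1) + 2*(1)*conj(1) + 2*(5)*conj(1) + 4*(1)*conj(-1) + 4*(1)*conj(-1)]
      = (1/16)[(9) + (9) + (10) + (2) + (10) + (-4) + (-4)] = 32/16 = 2
  <chi_rho, chi_3> = (1/16)[1*(9)*conj(1) + 1*(9)*conj(1) + 2*(5)*conj(-1) + 2*(1)*conj(1) + 2*(5)*conj(-1) + 4*(1)*conj(1) + 4*(1)*conj(-1)]
      = (1/16)[(9) + (9) + (-10) + (2) + (-10) + (4) + (-4)] = 0/16 = 0
  <chi_rho, chi_4> = (1/16)[1*(9)*conj(1) + 1*(9)*conj(1) + 2*(5)*conj(-1) + 2*(1)*conj(1) + 2*(5)*conj(-1) + 4*(1)*conj(-1) + 4*(1)*conj(1)]
      = (1/16)[(9) + (9) + (-10) + (2) + (-10) + (-4) + (4)] = 0/16 = 0
  <chi_rho, chi_5> = (1/16)[1*(9)*conj(2) + 1*(9)*conj(-2) + 2*(5)*conj(sqrt(2)) + 2*(1)*conj(0) + 2*(5)*conj(-sqrt(2)) + 4*(1)*conj(0) + 4*(1)*conj(0)]
      = (1/16)[(18) + (-18) + (10*sqrt(2)) + (0) + (-10*sqrt(2)) + (0) + (0)] = 0/16 = 0
  <chi_rho, chi_6> = (1/16)[1*(9)*conj(2) + 1*(9)*conj(2) + 2*(5)*conj(0) + 2*(1)*conj(-2) + 2*(5)*conj(0) + 4*(1)*conj(0) + 4*(1)*conj(0)]
      = (1/16)[(18) + (18) + (0) + (-4) + (0) + (0) + (0)] = 32/16 = 2
  <chi_rho, chi_7> = (1/16)[1*(9)*conj(2) + 1*(9)*conj(-2) + 2*(5)*conj(-sqrt(2)) + 2*(1)*conj(0) + 2*(5)*conj(sqrt(2)) + 4*(1)*conj(0) + 4*(1)*conj(0)]
      = (1/16)[(18) + (-18) + (-10*sqrt(2)) + (0) + (10*sqrt(2)) + (0) + (0)] = 0/16 = 0
Dimension check: dim(rho) = sum (mult * dim) = 3*1 + 2*1 + 0*1 + 0*1 + 0*2 + 2*2 + 0*2 = 9 = chi_rho(e) = 9.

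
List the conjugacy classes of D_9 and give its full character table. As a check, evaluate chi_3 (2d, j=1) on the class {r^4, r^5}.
Conjugacy classes: {e} of size 1, {r^1, r^8} of size 2, {r^2, r^7} of size 2, {r^3, r^6} of size 2, {r^4, r^5} of size 2, {s, sr, ..., sr^8} of size 9.
Character table:
  irrep \ class              {e} (size 1)  {r^1, r^8} (size 2)  {r^2, r^7} (size 2)  {r^3, r^6} (size 2)  {r^4, r^5} (size 2)  {s, sr, ..., sr^8} (size 9)
  chi_1 (triv)               1             1                    1                    1                    1                    1                          
  chi_2 (sign: r->1, s->-1)  1             1                    1                    1                    1                    -1                         
  chi_3 (2d, j=1)            2             2*cos(2*pi/9)        2*cos(4*pi/9)        -1                   -2*cos(pi/9)         0                          
  chi_4 (2d, j=2)            2             2*cos(4*pi/9)        -2*cos(pi/9)         -1                   2*cos(2*pi/9)        0                          
  chi_5 (2d, j=3)            2             -1                   -1                   2                    -1                   0                          
  chi_6 (2d, j=4)            2             -2*cos(pi/9)         2*cos(2*pi/9)        -1                   2*cos(4*pi/9)        0                          

Spot check: chi_3 (2d, j=1) on {r^4, r^5} = -2*cos(pi/9).

Explanation: D_9 has order 2*9 = 18 with 6 conjugacy classes, hence 6 irreducibles. Sum of squared dims 1 + 1 + 4 + 4 + 4 + 4 = 18 = |G|. Linear characters come from the abelianisation; the 2-dimensional irreps have character r^k -> 2*cos(2*pi*j*k/9), reflections -> 0.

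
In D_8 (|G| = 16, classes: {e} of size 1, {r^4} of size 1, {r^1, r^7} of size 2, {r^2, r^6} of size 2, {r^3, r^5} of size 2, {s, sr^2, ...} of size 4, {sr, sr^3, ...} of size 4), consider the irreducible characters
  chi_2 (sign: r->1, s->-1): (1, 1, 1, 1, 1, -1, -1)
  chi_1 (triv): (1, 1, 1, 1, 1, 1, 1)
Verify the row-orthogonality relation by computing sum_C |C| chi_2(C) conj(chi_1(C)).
Sum = 0; so <chi_2, chi_1> = 0 (distinct irreducibles are orthogonal).

Details: Compute term by term over conjugacy classes (|C| * chi_2(C) * conj(chi_1(C))):
  1*(1)*conj(1) + 1*(1)*conj(1) + 2*(1)*conj(1) + 2*(1)*conj(1) + 2*(1)*conj(1) + 4*(-1)*conj(1) + 4*(-1)*conj(1)
  = (1) + (1) + (2) + (2) + (2) + (-4) + (-4)
  = 0.
Dividing by |G| = 16 gives 0/16 = 0, matching the row-orthogonality relation <chi_2, chi_1> = [chi_2 = chi_1].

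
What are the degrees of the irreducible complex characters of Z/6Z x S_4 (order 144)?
Dimensions: 1, 1, 1, 1, 1, 1, 1, 1, 1, 1, 1, 1, 2, 2, 2, 2, 2, 2, 3, 3, 3, 3, 3, 3, 3, 3, 3, 3, 3, 3

Why: There are 30 irreducibles (= number of conjugacy classes). Their dimensions d_i satisfy sum d_i^2 = |G| = 144: 1 + 1 + 1 + 1 + 1 + 1 + 1 + 1 + 1 + 1 + 1 + 1 + 4 + 4 + 4 + 4 + 4 + 4 + 9 + 9 + 9 + 9 + 9 + 9 + 9 + 9 + 9 + 9 + 9 + 9 = 144. (For the product with Z/6Z: each of the 6 1-dim characters of Z/6Z tensors with each irrep of S_4, giving 6 copies of each S_4-dimension.)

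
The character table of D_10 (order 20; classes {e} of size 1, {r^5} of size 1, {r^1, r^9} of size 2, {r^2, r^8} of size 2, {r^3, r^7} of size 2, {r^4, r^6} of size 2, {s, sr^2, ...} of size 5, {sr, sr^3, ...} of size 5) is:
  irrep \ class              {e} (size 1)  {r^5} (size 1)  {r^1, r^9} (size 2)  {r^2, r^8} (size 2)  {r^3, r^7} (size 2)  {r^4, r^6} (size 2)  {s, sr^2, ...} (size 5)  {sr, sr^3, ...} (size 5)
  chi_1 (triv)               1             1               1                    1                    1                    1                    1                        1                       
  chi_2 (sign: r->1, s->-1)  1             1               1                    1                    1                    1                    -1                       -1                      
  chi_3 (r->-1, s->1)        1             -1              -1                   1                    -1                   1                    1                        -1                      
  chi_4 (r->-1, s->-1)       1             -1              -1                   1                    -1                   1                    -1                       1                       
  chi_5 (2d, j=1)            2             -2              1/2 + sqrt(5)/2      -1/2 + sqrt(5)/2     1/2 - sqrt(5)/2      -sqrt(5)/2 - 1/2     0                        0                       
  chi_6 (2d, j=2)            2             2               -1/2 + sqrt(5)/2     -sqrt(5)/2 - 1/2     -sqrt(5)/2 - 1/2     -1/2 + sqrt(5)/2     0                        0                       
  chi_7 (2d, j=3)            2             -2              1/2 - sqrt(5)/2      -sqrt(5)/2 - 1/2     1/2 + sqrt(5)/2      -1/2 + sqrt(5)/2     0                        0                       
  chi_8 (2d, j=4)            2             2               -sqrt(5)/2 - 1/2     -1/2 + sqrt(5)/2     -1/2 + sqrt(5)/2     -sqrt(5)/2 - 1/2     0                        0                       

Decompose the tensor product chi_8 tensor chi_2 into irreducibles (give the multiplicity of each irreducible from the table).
chi_8 tensor chi_2 = chi_8 (all other irreducibles have multiplicity 0).

Justification: The character of a tensor product is the pointwise product (chi_8 * chi_2)(C) = chi_8(C) * chi_2(C):
  {e}: (2)*(1), {r^5}: (2)*(1), {r^1, r^9}: (-sqrt(5)/2 - 1/2)*(1), {r^2, r^8}: (-1/2 + sqrt(5)/2)*(1), {r^3, r^7}: (-1/2 + sqrt(5)/2)*(1), {r^4, r^6}: (-sqrt(5)/2 - 1/2)*(1), {s, sr^2, ...}: (0)*(-1), {sr, sr^3, ...}: (0)*(-1)
so (chi_8 * chi_2) takes values
  {e} -> 2, {r^5} -> 2, {r^1, r^9} -> -sqrt(5)/2 - 1/2, {r^2, r^8} -> -1/2 + sqrt(5)/2, {r^3, r^7} -> -1/2 + sqrt(5)/2, {r^4, r^6} -> -sqrt(5)/2 - 1/2, {s, sr^2, ...} -> 0, {sr, sr^3, ...} -> 0.
Now take the inner product of this character with each irreducible chi from the table, <chi_8*chi_2, chi> = (1/20) sum_C |C| (chi_8*chi_2)(C) conj(chi(C)):
  <chi_8*chi_2, chi_1> = (1/20)[1*(2)*conj(1) + 1*(2)*conj(1) + 2*(-sqrt(5)/2 - 1/2)*conj(1) + 2*(-1/2 + sqrt(5)/2)*conj(1) + 2*(-1/2 + sqrt(5)/2)*conj(1) + 2*(-sqrt(5)/2 - 1/2)*conj(1) + 5*(0)*conj(1) + 5*(0)*conj(1)]
      = (1/20)[(2) + (2) + (-sqrt(5) - 1) + (-1 + sqrt(5)) + (-1 + sqrt(5)) + (-sqrt(5) - 1) + (0) + (0)] = 0/20 = 0
  <chi_8*chi_2, chi_2> = (1/20)[1*(2)*conj(1) + 1*(2)*conj(1) + 2*(-sqrt(5)/2 - 1/2)*conj(1) + 2*(-1/2 + sqrt(5)/2)*conj(1) + 2*(-1/2 + sqrt(5)/2)*conj(1) + 2*(-sqrt(5)/2 - 1/2)*conj(1) + 5*(0)*conj(-1) + 5*(0)*conj(-1)]
      = (1/20)[(2) + (2) + (-sqrt(5) - 1) + (-1 + sqrt(5)) + (-1 + sqrt(5)) + (-sqrt(5) - 1) + (0) + (0)] = 0/20 = 0
  <chi_8*chi_2, chi_3> = (1/20)[1*(2)*conj(1) + 1*(2)*conj(-1) + 2*(-sqrt(5)/2 - 1/2)*conj(-1) + 2*(-1/2 + sqrt(5)/2)*conj(1) + 2*(-1/2 + sqrt(5)/2)*conj(-1) + 2*(-sqrt(5)/2 - 1/2)*conj(1) + 5*(0)*conj(1) + 5*(0)*conj(-1)]
      = (1/20)[(2) + (-2) + (1 + sqrt(5)) + (-1 + sqrt(5)) + (1 - sqrt(5)) + (-sqrt(5) - 1) + (0) + (0)] = 0/20 = 0
  <chi_8*chi_2, chi_4> = (1/20)[1*(2)*conj(1) + 1*(2)*conj(-1) + 2*(-sqrt(5)/2 - 1/2)*conj(-1) + 2*(-1/2 + sqrt(5)/2)*conj(1) + 2*(-1/2 + sqrt(5)/2)*conj(-1) + 2*(-sqrt(5)/2 - 1/2)*conj(1) + 5*(0)*conj(-1) + 5*(0)*conj(1)]
      = (1/20)[(2) + (-2) + (1 + sqrt(5)) + (-1 + sqrt(5)) + (1 - sqrt(5)) + (-sqrt(5) - 1) + (0) + (0)] = 0/20 = 0
  <chi_8*chi_2, chi_5> = (1/20)[1*(2)*conj(2) + 1*(2)*conj(-2) + 2*(-sqrt(5)/2 - 1/2)*conj(1/2 + sqrt(5)/2) + 2*(-1/2 + sqrt(5)/2)*conj(-1/2 + sqrt(5)/2) + 2*(-1/2 + sqrt(5)/2)*conj(1/2 - sqrt(5)/2) + 2*(-sqrt(5)/2 - 1/2)*conj(-sqrt(5)/2 - 1/2) + 5*(0)*conj(0) + 5*(0)*conj(0)]
      = (1/20)[(4) + (-4) + (-3 - sqrt(5)) + (3 - sqrt(5)) + (-3 + sqrt(5)) + (sqrt(5) + 3) + (0) + (0)] = 0/20 = 0
  <chi_8*chi_2, chi_6> = (1/20)[1*(2)*conj(2) + 1*(2)*conj(2) + 2*(-sqrt(5)/2 - 1/2)*conj(-1/2 + sqrt(5)/2) + 2*(-1/2 + sqrt(5)/2)*conj(-sqrt(5)/2 - 1/2) + 2*(-1/2 + sqrt(5)/2)*conj(-sqrt(5)/2 - 1/2) + 2*(-sqrt(5)/2 - 1/2)*conj(-1/2 + sqrt(5)/2) + 5*(0)*conj(0) + 5*(0)*conj(0)]
      = (1/20)[(4) + (4) + (-2) + (-2) + (-2) + (-2) + (0) + (0)] = 0/20 = 0
  <chi_8*chi_2, chi_7> = (1/20)[1*(2)*conj(2) + 1*(2)*conj(-2) + 2*(-sqrt(5)/2 - 1/2)*conj(1/2 - sqrt(5)/2) + 2*(-1/2 + sqrt(5)/2)*conj(-sqrt(5)/2 - 1/2) + 2*(-1/2 + sqrt(5)/2)*conj(1/2 + sqrt(5)/2) + 2*(-sqrt(5)/2 - 1/2)*conj(-1/2 + sqrt(5)/2) + 5*(0)*conj(0) + 5*(0)*conj(0)]
      = (1/20)[(4) + (-4) + (2) + (-2) + (2) + (-2) + (0) + (0)] = 0/20 = 0
  <chi_8*chi_2, chi_8> = (1/20)[1*(2)*conj(2) + 1*(2)*conj(2) + 2*(-sqrt(5)/2 - 1/2)*conj(-sqrt(5)/2 - 1/2) + 2*(-1/2 + sqrt(5)/2)*conj(-1/2 + sqrt(5)/2) + 2*(-1/2 + sqrt(5)/2)*conj(-1/2 + sqrt(5)/2) + 2*(-sqrt(5)/2 - 1/2)*conj(-sqrt(5)/2 - 1/2) + 5*(0)*conj(0) + 5*(0)*conj(0)]
      = (1/20)[(4) + (4) + (sqrt(5) + 3) + (3 - sqrt(5)) + (3 - sqrt(5)) + (sqrt(5) + 3) + (0) + (0)] = 20/20 = 1
Hence the multiplicities are chi_8: 1. Dimension check: dim(chi_8)*dim(chi_2) = 2*1 = 2 and sum (mult * dim) = 1*2 = 2.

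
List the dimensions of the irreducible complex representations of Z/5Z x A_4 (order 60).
Dimensions: 1, 1, 1, 1, 1, 1, 1, 1, 1, 1, 1, 1, 1, 1, 1, 3, 3, 3, 3, 3

Working: There are 20 irreducibles (= number of conjugacy classes). Their dimensions d_i satisfy sum d_i^2 = |G| = 60: 1 + 1 + 1 + 1 + 1 + 1 + 1 + 1 + 1 + 1 + 1 + 1 + 1 + 1 + 1 + 9 + 9 + 9 + 9 + 9 = 60. (For the product with Z/5Z: each of the 5 1-dim characters of Z/5Z tensors with each irrep of A_4, giving 5 copies of each A_4-dimension.)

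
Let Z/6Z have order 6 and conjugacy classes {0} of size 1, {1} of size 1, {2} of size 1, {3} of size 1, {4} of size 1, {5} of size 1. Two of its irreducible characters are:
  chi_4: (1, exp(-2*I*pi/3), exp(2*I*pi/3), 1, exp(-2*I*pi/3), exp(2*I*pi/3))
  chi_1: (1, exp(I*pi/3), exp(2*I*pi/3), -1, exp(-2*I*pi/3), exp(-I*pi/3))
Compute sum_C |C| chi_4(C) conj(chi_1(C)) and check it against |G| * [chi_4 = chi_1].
Sum = 0; so <chi_4, chi_1> = 0 (distinct irreducibles are orthogonal).

Compute term by term over conjugacy classes (|C| * chi_4(C) * conj(chi_1(C))):
  1*(1)*conj(1) + 1*(exp(-2*I*pi/3))*conj(exp(I*pi/3)) + 1*(exp(2*I*pi/3))*conj(exp(2*I*pi/3)) + 1*(1)*conj(-1) + 1*(exp(-2*I*pi/3))*conj(exp(-2*I*pi/3)) + 1*(exp(2*I*pi/3))*conj(exp(-I*pi/3))
  = (1) + (-1) + (1) + (-1) + (1) + (-1)
  = 0.
(Exp terms are combined using exp(i*s)*conj(exp(i*t)) = exp(i*(s-t)), and sums of them are collapsed using the identity that for every m > 1 the m distinct m-th roots of unity sum to 0, e.g. 1 + exp(2*I*pi/3) + exp(-2*I*pi/3) = 0.)
Dividing by |G| = 6 gives 0/6 = 0, matching the row-orthogonality relation <chi_4, chi_1> = [chi_4 = chi_1].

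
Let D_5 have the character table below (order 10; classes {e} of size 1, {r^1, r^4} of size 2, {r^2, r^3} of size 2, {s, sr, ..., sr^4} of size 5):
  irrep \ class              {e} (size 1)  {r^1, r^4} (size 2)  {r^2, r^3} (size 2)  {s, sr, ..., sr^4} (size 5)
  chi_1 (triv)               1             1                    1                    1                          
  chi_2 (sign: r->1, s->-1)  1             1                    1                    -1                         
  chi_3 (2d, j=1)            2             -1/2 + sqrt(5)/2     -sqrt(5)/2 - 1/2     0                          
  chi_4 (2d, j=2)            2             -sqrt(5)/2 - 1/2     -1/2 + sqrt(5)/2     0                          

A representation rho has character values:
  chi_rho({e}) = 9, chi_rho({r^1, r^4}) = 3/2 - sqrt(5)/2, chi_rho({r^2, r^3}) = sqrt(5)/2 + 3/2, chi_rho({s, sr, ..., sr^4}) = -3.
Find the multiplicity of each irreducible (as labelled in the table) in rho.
Multiplicities: chi_1: 0, chi_2: 3, chi_3: 1, chi_4: 2.

Details: Use <chi_rho, chi> = (1/|G|) sum_C |C| * chi_rho(C) * conj(chi(C)) with |G| = 10 for each irreducible chi in the table:
  <chi_rho, chi_1> = (1/10)[1*(9)*conj(1) + 2*(3/2 - sqrt(5)/2)*conj(1) + 2*(sqrt(5)/2 + 3/2)*conj(1) + 5*(-3)*conj(1)]
      = (1/10)[(9) + (3 - sqrt(5)) + (sqrt(5) + 3) + (-15)] = 0/10 = 0
  <chi_rho, chi_2> = (1/10)[1*(9)*conj(1) + 2*(3/2 - sqrt(5)/2)*conj(1) + 2*(sqrt(5)/2 + 3/2)*conj(1) + 5*(-3)*conj(-1)]
      = (1/10)[(9) + (3 - sqrt(5)) + (sqrt(5) + 3) + (15)] = 30/10 = 3
  <chi_rho, chi_3> = (1/10)[1*(9)*conj(2) + 2*(3/2 - sqrt(5)/2)*conj(-1/2 + sqrt(5)/2) + 2*(sqrt(5)/2 + 3/2)*conj(-sqrt(5)/2 - 1/2) + 5*(-3)*conj(0)]
      = (1/10)[(18) + (-4 + 2*sqrt(5)) + (-2*sqrt(5) - 4) + (0)] = 10/10 = 1
  <chi_rho, chi_4> = (1/10)[1*(9)*conj(2) + 2*(3/2 - sqrt(5)/2)*conj(-sqrt(5)/2 - 1/2) + 2*(sqrt(5)/2 + 3/2)*conj(-1/2 + sqrt(5)/2) + 5*(-3)*conj(0)]
      = (1/10)[(18) + (1 - sqrt(5)) + (1 + sqrt(5)) + (0)] = 20/10 = 2
Dimension check: dim(rho) = sum (mult * dim) = 0*1 + 3*1 + 1*2 + 2*2 = 9 = chi_rho(e) = 9.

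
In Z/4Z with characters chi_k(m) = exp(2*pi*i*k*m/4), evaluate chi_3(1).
chi_3(1) = zeta_4^3 = -I

Derivation: chi_3(1) = zeta_4^(3*1) = zeta_4^3. Since zeta_4^4 = 1, this equals zeta_4^3 = exp(2*pi*i*3/4) = -I.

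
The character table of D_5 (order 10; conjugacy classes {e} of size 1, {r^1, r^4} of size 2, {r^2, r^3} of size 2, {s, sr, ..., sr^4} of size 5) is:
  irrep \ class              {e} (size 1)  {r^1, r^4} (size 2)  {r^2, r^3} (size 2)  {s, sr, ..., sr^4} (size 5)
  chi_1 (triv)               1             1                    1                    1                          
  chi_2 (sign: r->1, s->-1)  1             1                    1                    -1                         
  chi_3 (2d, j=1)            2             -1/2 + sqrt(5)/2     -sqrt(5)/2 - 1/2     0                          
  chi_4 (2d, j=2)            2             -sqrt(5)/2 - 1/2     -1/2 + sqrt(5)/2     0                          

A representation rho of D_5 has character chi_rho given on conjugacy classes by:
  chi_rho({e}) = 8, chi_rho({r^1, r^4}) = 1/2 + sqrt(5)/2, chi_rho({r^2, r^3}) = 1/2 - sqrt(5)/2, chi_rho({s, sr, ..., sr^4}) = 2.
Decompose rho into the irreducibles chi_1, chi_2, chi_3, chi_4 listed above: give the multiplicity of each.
Multiplicities: chi_1: 2, chi_2: 0, chi_3: 2, chi_4: 1.

Details: Use <chi_rho, chi> = (1/|G|) sum_C |C| * chi_rho(C) * conj(chi(C)) with |G| = 10 for each irreducible chi in the table:
  <chi_rho, chi_1> = (1/10)[1*(8)*conj(1) + 2*(1/2 + sqrt(5)/2)*conj(1) + 2*(1/2 - sqrt(5)/2)*conj(1) + 5*(2)*conj(1)]
      = (1/10)[(8) + (1 + sqrt(5)) + (1 - sqrt(5)) + (10)] = 20/10 = 2
  <chi_rho, chi_2> = (1/10)[1*(8)*conj(1) + 2*(1/2 + sqrt(5)/2)*conj(1) + 2*(1/2 - sqrt(5)/2)*conj(1) + 5*(2)*conj(-1)]
      = (1/10)[(8) + (1 + sqrt(5)) + (1 - sqrt(5)) + (-10)] = 0/10 = 0
  <chi_rho, chi_3> = (1/10)[1*(8)*conj(2) + 2*(1/2 + sqrt(5)/2)*conj(-1/2 + sqrt(5)/2) + 2*(1/2 - sqrt(5)/2)*conj(-sqrt(5)/2 - 1/2) + 5*(2)*conj(0)]
      = (1/10)[(16) + (2) + (2) + (0)] = 20/10 = 2
  <chi_rho, chi_4> = (1/10)[1*(8)*conj(2) + 2*(1/2 + sqrt(5)/2)*conj(-sqrt(5)/2 - 1/2) + 2*(1/2 - sqrt(5)/2)*conj(-1/2 + sqrt(5)/2) + 5*(2)*conj(0)]
      = (1/10)[(16) + (-3 - sqrt(5)) + (-3 + sqrt(5)) + (0)] = 10/10 = 1
Dimension check: dim(rho) = sum (mult * dim) = 2*1 + 0*1 + 2*2 + 1*2 = 8 = chi_rho(e) = 8.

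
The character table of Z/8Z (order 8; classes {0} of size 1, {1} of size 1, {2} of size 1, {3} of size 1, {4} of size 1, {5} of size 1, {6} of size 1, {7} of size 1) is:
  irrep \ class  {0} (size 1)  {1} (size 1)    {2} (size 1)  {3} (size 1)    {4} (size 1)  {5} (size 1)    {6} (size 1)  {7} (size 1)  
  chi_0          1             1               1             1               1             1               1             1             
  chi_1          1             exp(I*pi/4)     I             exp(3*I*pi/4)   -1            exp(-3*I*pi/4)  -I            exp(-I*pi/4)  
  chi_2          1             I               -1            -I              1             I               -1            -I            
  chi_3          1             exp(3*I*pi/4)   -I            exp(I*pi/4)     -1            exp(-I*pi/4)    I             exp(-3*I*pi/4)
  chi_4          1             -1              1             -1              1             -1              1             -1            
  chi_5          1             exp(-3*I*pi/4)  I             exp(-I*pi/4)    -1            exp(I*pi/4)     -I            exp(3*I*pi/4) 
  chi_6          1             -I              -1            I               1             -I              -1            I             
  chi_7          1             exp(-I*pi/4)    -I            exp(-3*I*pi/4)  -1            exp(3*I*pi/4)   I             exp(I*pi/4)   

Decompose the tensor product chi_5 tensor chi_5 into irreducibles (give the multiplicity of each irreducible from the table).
chi_5 tensor chi_5 = chi_2 (all other irreducibles have multiplicity 0).

Justification: The character of a tensor product is the pointwise product (chi_5 * chi_5)(C) = chi_5(C) * chi_5(C):
  {0}: (1)*(1), {1}: (exp(-3*I*pi/4))*(exp(-3*I*pi/4)), {2}: (I)*(I), {3}: (exp(-I*pi/4))*(exp(-I*pi/4)), {4}: (-1)*(-1), {5}: (exp(I*pi/4))*(exp(I*pi/4)), {6}: (-I)*(-I), {7}: (exp(3*I*pi/4))*(exp(3*I*pi/4))
so (chi_5 * chi_5) takes values
  {0} -> 1, {1} -> I, {2} -> -1, {3} -> -I, {4} -> 1, {5} -> I, {6} -> -1, {7} -> -I.
Now take the inner product of this character with each irreducible chi from the table, <chi_5*chi_5, chi> = (1/8) sum_C |C| (chi_5*chi_5)(C) conj(chi(C)):
  <chi_5*chi_5, chi_0> = (1/8)[1*(1)*conj(1) + 1*(I)*conj(1) + 1*(-1)*conj(1) + 1*(-I)*conj(1) + 1*(1)*conj(1) + 1*(I)*conj(1) + 1*(-1)*conj(1) + 1*(-I)*conj(1)]
      = (1/8)[(1) + (I) + (-1) + (-I) + (1) + (I) + (-1) + (-I)] = 0/8 = 0
  <chi_5*chi_5, chi_1> = (1/8)[1*(1)*conj(1) + 1*(I)*conj(exp(I*pi/4)) + 1*(-1)*conj(I) + 1*(-I)*conj(exp(3*I*pi/4)) + 1*(1)*conj(-1) + 1*(I)*conj(exp(-3*I*pi/4)) + 1*(-1)*conj(-I) + 1*(-I)*conj(exp(-I*pi/4))]
      = (1/8)[(1) + (exp(I*pi/4)) + (I) + (-exp(-I*pi/4)) + (-1) + (exp(-3*I*pi/4)) + (-I) + (-exp(3*I*pi/4))] = 0/8 = 0
  <chi_5*chi_5, chi_2> = (1/8)[1*(1)*conj(1) + 1*(I)*conj(I) + 1*(-1)*conj(-1) + 1*(-I)*conj(-I) + 1*(1)*conj(1) + 1*(I)*conj(I) + 1*(-1)*conj(-1) + 1*(-I)*conj(-I)]
      = (1/8)[(1) + (1) + (1) + (1) + (1) + (1) + (1) + (1)] = 8/8 = 1
  <chi_5*chi_5, chi_3> = (1/8)[1*(1)*conj(1) + 1*(I)*conj(exp(3*I*pi/4)) + 1*(-1)*conj(-I) + 1*(-I)*conj(exp(I*pi/4)) + 1*(1)*conj(-1) + 1*(I)*conj(exp(-I*pi/4)) + 1*(-1)*conj(I) + 1*(-I)*conj(exp(-3*I*pi/4))]
      = (1/8)[(1) + (exp(-I*pi/4)) + (-I) + (-exp(I*pi/4)) + (-1) + (exp(3*I*pi/4)) + (I) + (-exp(-3*I*pi/4))] = 0/8 = 0
  <chi_5*chi_5, chi_4> = (1/8)[1*(1)*conj(1) + 1*(I)*conj(-1) + 1*(-1)*conj(1) + 1*(-I)*conj(-1) + 1*(1)*conj(1) + 1*(I)*conj(-1) + 1*(-1)*conj(1) + 1*(-I)*conj(-1)]
      = (1/8)[(1) + (-I) + (-1) + (I) + (1) + (-I) + (-1) + (I)] = 0/8 = 0
  <chi_5*chi_5, chi_5> = (1/8)[1*(1)*conj(1) + 1*(I)*conj(exp(-3*I*pi/4)) + 1*(-1)*conj(I) + 1*(-I)*conj(exp(-I*pi/4)) + 1*(1)*conj(-1) + 1*(I)*conj(exp(I*pi/4)) + 1*(-1)*conj(-I) + 1*(-I)*conj(exp(3*I*pi/4))]
      = (1/8)[(1) + (exp(-3*I*pi/4)) + (I) + (-exp(3*I*pi/4)) + (-1) + (exp(I*pi/4)) + (-I) + (-exp(-I*pi/4))] = 0/8 = 0
  <chi_5*chi_5, chi_6> = (1/8)[1*(1)*conj(1) + 1*(I)*conj(-I) + 1*(-1)*conj(-1) + 1*(-I)*conj(I) + 1*(1)*conj(1) + 1*(I)*conj(-I) + 1*(-1)*conj(-1) + 1*(-I)*conj(I)]
      = (1/8)[(1) + (-1) + (1) + (-1) + (1) + (-1) + (1) + (-1)] = 0/8 = 0
  <chi_5*chi_5, chi_7> = (1/8)[1*(1)*conj(1) + 1*(I)*conj(exp(-I*pi/4)) + 1*(-1)*conj(-I) + 1*(-I)*conj(exp(-3*I*pi/4)) + 1*(1)*conj(-1) + 1*(I)*conj(exp(3*I*pi/4)) + 1*(-1)*conj(I) + 1*(-I)*conj(exp(I*pi/4))]
      = (1/8)[(1) + (exp(3*I*pi/4)) + (-I) + (-exp(-3*I*pi/4)) + (-1) + (exp(-I*pi/4)) + (I) + (-exp(I*pi/4))] = 0/8 = 0
(Exp terms are combined using exp(i*s)*conj(exp(i*t)) = exp(i*(s-t)), and sums of them are collapsed using the identity that for every m > 1 the m distinct m-th roots of unity sum to 0, e.g. 1 + exp(2*I*pi/3) + exp(-2*I*pi/3) = 0.)
Hence the multiplicities are chi_2: 1. Dimension check: dim(chi_5)*dim(chi_5) = 1*1 = 1 and sum (mult * dim) = 1*1 = 1.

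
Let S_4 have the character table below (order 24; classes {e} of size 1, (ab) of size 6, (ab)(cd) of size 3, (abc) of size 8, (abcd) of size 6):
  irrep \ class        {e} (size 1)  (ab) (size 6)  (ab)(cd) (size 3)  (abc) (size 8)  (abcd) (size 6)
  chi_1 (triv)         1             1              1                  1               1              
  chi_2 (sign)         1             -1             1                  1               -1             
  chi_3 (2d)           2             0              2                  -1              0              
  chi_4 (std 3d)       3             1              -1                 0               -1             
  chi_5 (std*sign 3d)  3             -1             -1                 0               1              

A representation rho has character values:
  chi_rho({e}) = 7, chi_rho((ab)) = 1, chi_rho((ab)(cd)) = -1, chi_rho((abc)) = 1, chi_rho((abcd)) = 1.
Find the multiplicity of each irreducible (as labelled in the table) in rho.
Multiplicities: chi_1: 1, chi_2: 0, chi_3: 0, chi_4: 1, chi_5: 1.

Proof sketch: Use <chi_rho, chi> = (1/|G|) sum_C |C| * chi_rho(C) * conj(chi(C)) with |G| = 24 for each irreducible chi in the table:
  <chi_rho, chi_1> = (1/24)[1*(7)*conj(1) + 6*(1)*conj(1) + 3*(-1)*conj(1) + 8*(1)*conj(1) + 6*(1)*conj(1)]
      = (1/24)[(7) + (6) + (-3) + (8) + (6)] = 24/24 = 1
  <chi_rho, chi_2> = (1/24)[1*(7)*conj(1) + 6*(1)*conj(-1) + 3*(-1)*conj(1) + 8*(1)*conj(1) + 6*(1)*conj(-1)]
      = (1/24)[(7) + (-6) + (-3) + (8) + (-6)] = 0/24 = 0
  <chi_rho, chi_3> = (1/24)[1*(7)*conj(2) + 6*(1)*conj(0) + 3*(-1)*conj(2) + 8*(1)*conj(-1) + 6*(1)*conj(0)]
      = (1/24)[(14) + (0) + (-6) + (-8) + (0)] = 0/24 = 0
  <chi_rho, chi_4> = (1/24)[1*(7)*conj(3) + 6*(1)*conj(1) + 3*(-1)*conj(-1) + 8*(1)*conj(0) + 6*(1)*conj(-1)]
      = (1/24)[(21) + (6) + (3) + (0) + (-6)] = 24/24 = 1
  <chi_rho, chi_5> = (1/24)[1*(7)*conj(3) + 6*(1)*conj(-1) + 3*(-1)*conj(-1) + 8*(1)*conj(0) + 6*(1)*conj(1)]
      = (1/24)[(21) + (-6) + (3) + (0) + (6)] = 24/24 = 1
Dimension check: dim(rho) = sum (mult * dim) = 1*1 + 0*1 + 0*2 + 1*3 + 1*3 = 7 = chi_rho(e) = 7.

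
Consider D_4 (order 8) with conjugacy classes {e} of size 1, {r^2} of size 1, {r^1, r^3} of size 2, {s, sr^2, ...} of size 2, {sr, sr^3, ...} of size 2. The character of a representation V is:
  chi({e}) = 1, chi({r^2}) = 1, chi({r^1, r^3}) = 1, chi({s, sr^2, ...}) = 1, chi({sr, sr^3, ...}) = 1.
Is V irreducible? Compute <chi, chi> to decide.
Irreducible: <chi, chi> = 1.

Reasoning: <chi, chi> = (1/|G|) sum_C |C| * |chi(C)|^2 = (1/8)[1*|1|^2 + 1*|1|^2 + 2*|1|^2 + 2*|1|^2 + 2*|1|^2]
  = (1/8)[(1) + (1) + (2) + (2) + (2)] = 8/8 = 1.
A character is irreducible iff <chi, chi> = 1, so this representation is irreducible.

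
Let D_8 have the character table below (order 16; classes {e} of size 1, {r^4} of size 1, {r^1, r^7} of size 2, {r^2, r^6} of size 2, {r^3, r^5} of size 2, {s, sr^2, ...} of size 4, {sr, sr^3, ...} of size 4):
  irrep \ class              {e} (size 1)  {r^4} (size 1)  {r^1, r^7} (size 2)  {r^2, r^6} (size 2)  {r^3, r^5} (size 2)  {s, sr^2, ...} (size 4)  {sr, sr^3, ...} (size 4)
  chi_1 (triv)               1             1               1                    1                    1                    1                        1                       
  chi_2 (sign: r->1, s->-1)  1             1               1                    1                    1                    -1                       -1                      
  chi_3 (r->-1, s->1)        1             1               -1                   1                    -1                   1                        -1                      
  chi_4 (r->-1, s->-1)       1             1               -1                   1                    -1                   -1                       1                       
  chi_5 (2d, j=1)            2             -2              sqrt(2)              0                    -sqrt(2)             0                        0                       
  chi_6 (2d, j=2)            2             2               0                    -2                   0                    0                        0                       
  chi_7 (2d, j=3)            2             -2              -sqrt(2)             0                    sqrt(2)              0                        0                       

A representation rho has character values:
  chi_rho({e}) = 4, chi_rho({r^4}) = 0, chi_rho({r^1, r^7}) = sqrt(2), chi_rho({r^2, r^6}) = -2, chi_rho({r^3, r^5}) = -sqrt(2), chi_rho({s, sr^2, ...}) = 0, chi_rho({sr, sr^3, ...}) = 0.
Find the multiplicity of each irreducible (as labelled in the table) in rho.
Multiplicities: chi_1: 0, chi_2: 0, chi_3: 0, chi_4: 0, chi_5: 1, chi_6: 1, chi_7: 0.

Solution. Use <chi_rho, chi> = (1/|G|) sum_C |C| * chi_rho(C) * conj(chi(C)) with |G| = 16 for each irreducible chi in the table:
  <chi_rho, chi_1> = (1/16)[1*(4)*conj(1) + 1*(0)*conj(1) + 2*(sqrt(2))*conj(1) + 2*(-2)*conj(1) + 2*(-sqrt(2))*conj(1) + 4*(0)*conj(1) + 4*(0)*conj(1)]
      = (1/16)[(4) + (0) + (2*sqrt(2)) + (-4) + (-2*sqrt(2)) + (0) + (0)] = 0/16 = 0
  <chi_rho, chi_2> = (1/16)[1*(4)*conj(1) + 1*(0)*conj(1) + 2*(sqrt(2))*conj(1) + 2*(-2)*conj(1) + 2*(-sqrt(2))*conj(1) + 4*(0)*conj(-1) + 4*(0)*conj(-1)]
      = (1/16)[(4) + (0) + (2*sqrt(2)) + (-4) + (-2*sqrt(2)) + (0) + (0)] = 0/16 = 0
  <chi_rho, chi_3> = (1/16)[1*(4)*conj(1) + 1*(0)*conj(1) + 2*(sqrt(2))*conj(-1) + 2*(-2)*conj(1) + 2*(-sqrt(2))*conj(-1) + 4*(0)*conj(1) + 4*(0)*conj(-1)]
      = (1/16)[(4) + (0) + (-2*sqrt(2)) + (-4) + (2*sqrt(2)) + (0) + (0)] = 0/16 = 0
  <chi_rho, chi_4> = (1/16)[1*(4)*conj(1) + 1*(0)*conj(1) + 2*(sqrt(2))*conj(-1) + 2*(-2)*conj(1) + 2*(-sqrt(2))*conj(-1) + 4*(0)*conj(-1) + 4*(0)*conj(1)]
      = (1/16)[(4) + (0) + (-2*sqrt(2)) + (-4) + (2*sqrt(2)) + (0) + (0)] = 0/16 = 0
  <chi_rho, chi_5> = (1/16)[1*(4)*conj(2) + 1*(0)*conj(-2) + 2*(sqrt(2))*conj(sqrt(2)) + 2*(-2)*conj(0) + 2*(-sqrt(2))*conj(-sqrt(2)) + 4*(0)*conj(0) + 4*(0)*conj(0)]
      = (1/16)[(8) + (0) + (4) + (0) + (4) + (0) + (0)] = 16/16 = 1
  <chi_rho, chi_6> = (1/16)[1*(4)*conj(2) + 1*(0)*conj(2) + 2*(sqrt(2))*conj(0) + 2*(-2)*conj(-2) + 2*(-sqrt(2))*conj(0) + 4*(0)*conj(0) + 4*(0)*conj(0)]
      = (1/16)[(8) + (0) + (0) + (8) + (0) + (0) + (0)] = 16/16 = 1
  <chi_rho, chi_7> = (1/16)[1*(4)*conj(2) + 1*(0)*conj(-2) + 2*(sqrt(2))*conj(-sqrt(2)) + 2*(-2)*conj(0) + 2*(-sqrt(2))*conj(sqrt(2)) + 4*(0)*conj(0) + 4*(0)*conj(0)]
      = (1/16)[(8) + (0) + (-4) + (0) + (-4) + (0) + (0)] = 0/16 = 0
Dimension check: dim(rho) = sum (mult * dim) = 0*1 + 0*1 + 0*1 + 0*1 + 1*2 + 1*2 + 0*2 = 4 = chi_rho(e) = 4.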